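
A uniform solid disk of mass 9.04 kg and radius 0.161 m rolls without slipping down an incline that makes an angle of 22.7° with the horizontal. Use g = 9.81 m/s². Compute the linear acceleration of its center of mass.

Translation along the incline: Mg sinθ − f = Ma.
Rotation about the center: fR = Iα with I = ½MR². No-slip gives a = αR, so f = (I/R²)a = (1/2)M a.
Substituting: Mg sinθ = (1 + 0.5000)Ma, so a = g sinθ/(1 + 0.5000) = (9.81) sin 22.7° / 1.500 = 2.524 m/s².

a ≈ 2.52 m/s²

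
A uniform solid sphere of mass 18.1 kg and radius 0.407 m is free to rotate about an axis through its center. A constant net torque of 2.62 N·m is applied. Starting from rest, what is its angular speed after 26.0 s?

ω ≈ 56.8 rad/s

I = (2/5)MR² = (2/5)(18.1)(0.407)² = 1.199 kg·m².
α = τ/I = 2.62/1.199 = 2.185 rad/s².
ω = ω₀ + αt = 0 + (2.185)(26.0) = 56.80 rad/s.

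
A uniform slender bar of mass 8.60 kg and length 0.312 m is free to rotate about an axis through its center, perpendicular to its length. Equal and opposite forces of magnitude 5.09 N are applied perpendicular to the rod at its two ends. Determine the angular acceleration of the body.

α ≈ 22.8 rad/s²

I = (1/12)ML² = (1/12)(8.60)(0.312)² = 0.06976 kg·m².
The couple gives τ = F·(L/2) + F·(L/2) = F L = (5.09)(0.312) = 1.588 N·m.
From τ = Iα: α = 1.588/0.06976 = 22.76 rad/s².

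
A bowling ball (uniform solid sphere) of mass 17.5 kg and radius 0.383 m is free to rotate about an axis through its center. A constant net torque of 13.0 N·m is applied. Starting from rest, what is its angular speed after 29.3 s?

ω ≈ 371 rad/s

I = (2/5)MR² = (2/5)(17.5)(0.383)² = 1.027 kg·m².
α = τ/I = 13.0/1.027 = 12.66 rad/s².
ω = ω₀ + αt = 0 + (12.66)(29.3) = 371.0 rad/s.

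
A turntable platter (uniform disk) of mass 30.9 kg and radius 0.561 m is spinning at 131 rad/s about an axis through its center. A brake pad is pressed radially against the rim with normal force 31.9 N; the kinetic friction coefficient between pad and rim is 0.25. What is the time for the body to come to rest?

t ≈ 142 s

I = ½MR² = (1/2)(30.9)(0.561)² = 4.862 kg·m².
Friction force f = μN = (0.25)(31.9) = 7.975 N at the rim; torque magnitude τ = fR = 4.474 N·m, opposing ω.
|α| = τ/I = 4.474/4.862 = 0.9201 rad/s² (deceleration).
0 = ω₀ − |α|t ⇒ t = ω₀/|α| = 131/0.9201 = 142.4 s.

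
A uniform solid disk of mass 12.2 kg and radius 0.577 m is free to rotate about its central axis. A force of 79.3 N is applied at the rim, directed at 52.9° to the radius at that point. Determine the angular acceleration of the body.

I = ½MR² = (1/2)(12.2)(0.577)² = 2.031 kg·m².
Only the tangential component produces torque: τ = F R sinθ = (79.3)(0.577) sin 52.9° = 36.49 N·m.
From τ = Iα: α = 36.49/2.031 = 17.97 rad/s².

α ≈ 18.0 rad/s²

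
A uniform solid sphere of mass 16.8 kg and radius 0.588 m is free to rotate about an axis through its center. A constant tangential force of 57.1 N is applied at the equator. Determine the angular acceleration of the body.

α ≈ 14.5 rad/s²

I = (2/5)MR² = (2/5)(16.8)(0.588)² = 2.323 kg·m².
τ = F R = (57.1)(0.588) = 33.57 N·m.
From τ = Iα: α = 33.57/2.323 = 14.45 rad/s².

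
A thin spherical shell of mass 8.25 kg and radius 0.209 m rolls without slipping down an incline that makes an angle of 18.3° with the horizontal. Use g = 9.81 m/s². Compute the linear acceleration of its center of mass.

a ≈ 1.85 m/s²

Translation along the incline: Mg sinθ − f = Ma.
Rotation about the center: fR = Iα with I = (2/3)MR². No-slip gives a = αR, so f = (I/R²)a = (2/3)M a.
Substituting: Mg sinθ = (1 + 0.6667)Ma, so a = g sinθ/(1 + 0.6667) = (9.81) sin 18.3° / 1.667 = 1.848 m/s².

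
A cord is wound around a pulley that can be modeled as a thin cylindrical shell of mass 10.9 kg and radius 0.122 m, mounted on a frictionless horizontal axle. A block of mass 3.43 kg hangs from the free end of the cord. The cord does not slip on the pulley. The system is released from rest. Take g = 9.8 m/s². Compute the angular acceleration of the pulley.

I = MR² = (10.9)(0.122)² = 0.1622 kg·m².
Block: mg − T = ma. Pulley: TR = Iα. No-slip: a = αR, so T = (I/R²)a = 10.90·a.
Then mg = (m + 10.90)a, so a = (3.43)(9.8)/(3.43 + 10.90) = 2.346 m/s².
α = a/R = 2.346/0.122 = 19.23 rad/s².

α ≈ 19.2 rad/s²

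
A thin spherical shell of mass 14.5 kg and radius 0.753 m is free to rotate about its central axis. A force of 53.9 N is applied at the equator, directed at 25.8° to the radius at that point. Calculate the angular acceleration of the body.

α ≈ 3.22 rad/s²

I = (2/3)MR² = (2/3)(14.5)(0.753)² = 5.481 kg·m².
Only the tangential component produces torque: τ = F R sinθ = (53.9)(0.753) sin 25.8° = 17.66 N·m.
Newton's second law for rotation, τ = Iα, gives α = τ/I = 17.66/5.481 = 3.223 rad/s².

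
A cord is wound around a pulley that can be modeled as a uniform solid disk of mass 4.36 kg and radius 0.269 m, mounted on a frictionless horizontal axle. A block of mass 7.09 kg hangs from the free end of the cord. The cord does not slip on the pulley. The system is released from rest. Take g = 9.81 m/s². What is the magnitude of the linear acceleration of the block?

a ≈ 7.50 m/s²

I = ½MR² = (1/2)(4.36)(0.269)² = 0.1577 kg·m².
Block: mg − T = ma. Pulley: TR = Iα. No-slip: a = αR, so T = (I/R²)a = 2.180·a.
Then mg = (m + 2.180)a, so a = (7.09)(9.81)/(7.09 + 2.180) = 7.503 m/s².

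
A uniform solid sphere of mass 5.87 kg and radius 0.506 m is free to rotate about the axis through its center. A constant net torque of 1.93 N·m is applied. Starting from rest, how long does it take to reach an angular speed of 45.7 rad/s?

t ≈ 14.2 s

I = (2/5)MR² = (2/5)(5.87)(0.506)² = 0.6012 kg·m².
α = τ/I = 1.93/0.6012 = 3.210 rad/s².
ω = αt ⇒ t = ω/α = 45.7/3.210 = 14.24 s.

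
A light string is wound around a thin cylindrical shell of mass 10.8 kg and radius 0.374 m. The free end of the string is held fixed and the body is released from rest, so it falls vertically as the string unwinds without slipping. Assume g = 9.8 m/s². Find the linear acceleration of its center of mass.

a ≈ 4.90 m/s²

Translation: Mg − T = Ma. Rotation about the center: TR = Iα with I = MR².
With a = αR: T = (I/R²)a = M a, so Mg = (1 + 1.000)Ma.
a = g/(1 + 1.000) = 9.8/2.000 = 4.900 m/s².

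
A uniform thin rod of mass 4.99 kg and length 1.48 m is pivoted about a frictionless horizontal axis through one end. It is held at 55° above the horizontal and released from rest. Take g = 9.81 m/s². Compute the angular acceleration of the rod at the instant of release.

α ≈ 5.70 rad/s²

About the pivot, I = (1/3)ML² = (1/3)(4.99)(1.48)² = 3.643 kg·m².
The weight acts at the center, a distance L/2 = 0.7400 m from the pivot; τ = Mg(L/2) cos 55° = 20.78 N·m.
α = τ/I = 20.78/3.643 = 5.703 rad/s².
(Equivalently α = (3g/(2L)) cos 55° = 5.703 rad/s².)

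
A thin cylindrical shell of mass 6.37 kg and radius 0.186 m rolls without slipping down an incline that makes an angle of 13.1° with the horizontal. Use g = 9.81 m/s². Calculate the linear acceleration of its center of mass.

Translation along the incline: Mg sinθ − f = Ma.
Rotation about the center: fR = Iα with I = MR². No-slip gives a = αR, so f = (I/R²)a = M a.
Substituting: Mg sinθ = (1 + 1.000)Ma, so a = g sinθ/(1 + 1.000) = (9.81) sin 13.1° / 2.000 = 1.112 m/s².

a ≈ 1.11 m/s²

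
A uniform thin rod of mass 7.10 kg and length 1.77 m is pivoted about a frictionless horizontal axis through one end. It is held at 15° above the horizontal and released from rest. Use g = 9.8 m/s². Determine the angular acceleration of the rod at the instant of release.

About the pivot, I = (1/3)ML² = (1/3)(7.10)(1.77)² = 7.415 kg·m².
The weight acts at the center, a distance L/2 = 0.8850 m from the pivot; τ = Mg(L/2) cos 15° = 59.48 N·m.
α = τ/I = 59.48/7.415 = 8.022 rad/s².
(Equivalently α = (3g/(2L)) cos 15° = 8.022 rad/s².)

α ≈ 8.02 rad/s²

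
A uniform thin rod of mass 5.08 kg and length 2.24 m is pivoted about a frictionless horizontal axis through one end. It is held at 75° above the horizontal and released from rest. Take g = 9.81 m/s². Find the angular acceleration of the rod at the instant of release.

α ≈ 1.70 rad/s²

About the pivot, I = (1/3)ML² = (1/3)(5.08)(2.24)² = 8.496 kg·m².
The weight acts at the center, a distance L/2 = 1.120 m from the pivot; τ = Mg(L/2) cos 75° = 14.45 N·m.
α = τ/I = 14.45/8.496 = 1.700 rad/s².
(Equivalently α = (3g/(2L)) cos 75° = 1.700 rad/s².)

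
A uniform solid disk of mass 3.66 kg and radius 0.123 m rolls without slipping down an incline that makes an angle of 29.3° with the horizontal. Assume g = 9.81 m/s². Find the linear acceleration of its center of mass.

Translation along the incline: Mg sinθ − f = Ma.
Rotation about the center: fR = Iα with I = ½MR². No-slip gives a = αR, so f = (I/R²)a = (1/2)M a.
Substituting: Mg sinθ = (1 + 0.5000)Ma, so a = g sinθ/(1 + 0.5000) = (9.81) sin 29.3° / 1.500 = 3.201 m/s².

a ≈ 3.20 m/s²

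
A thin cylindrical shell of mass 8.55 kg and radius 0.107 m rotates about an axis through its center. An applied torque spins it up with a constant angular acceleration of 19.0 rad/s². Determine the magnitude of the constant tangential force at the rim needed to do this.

I = MR² = (8.55)(0.107)² = 0.09789 kg·m².
The required torque is τ = Iα = (0.09789)(19.00) = 1.860 N·m.
A tangential force at the rim gives τ = FR, so F = τ/R = 1.860/0.107 = 17.38 N.

F ≈ 17.4 N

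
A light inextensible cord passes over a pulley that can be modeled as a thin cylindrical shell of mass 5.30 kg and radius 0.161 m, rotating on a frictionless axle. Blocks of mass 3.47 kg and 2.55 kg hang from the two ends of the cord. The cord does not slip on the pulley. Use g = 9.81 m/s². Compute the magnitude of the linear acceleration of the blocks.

I = MR² = (5.30)(0.161)² = 0.1374 kg·m².
Heavier block: m₁g − T₁ = m₁a. Lighter block: T₂ − m₂g = m₂a.
Pulley: (T₁ − T₂)R = Iα = I(a/R), so T₁ − T₂ = (I/R²)a = 1·M_p a = 5.300·a.
Adding the three: (m₁ − m₂)g = (m₁ + m₂ + 5.300)a, so a = (3.47 − 2.55)(9.81)/(3.47 + 2.55 + 5.300) = 0.7973 m/s².

a ≈ 0.797 m/s²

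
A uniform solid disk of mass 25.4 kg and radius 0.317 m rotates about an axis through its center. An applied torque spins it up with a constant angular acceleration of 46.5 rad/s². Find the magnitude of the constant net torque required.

I = ½MR² = (1/2)(25.4)(0.317)² = 1.276 kg·m².
τ = Iα = (1.276)(46.50) = 59.34 N·m.

τ ≈ 59.3 N·m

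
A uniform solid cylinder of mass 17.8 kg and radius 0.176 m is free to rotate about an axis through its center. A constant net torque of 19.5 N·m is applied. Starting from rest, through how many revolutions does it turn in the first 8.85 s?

≈ 441 revolutions

I = ½MR² = (1/2)(17.8)(0.176)² = 0.2757 kg·m².
α = τ/I = 19.5/0.2757 = 70.73 rad/s².
θ = ½αt² = ½(70.73)(8.85)² = 2770 rad.
Revolutions = θ/(2π) = 440.9.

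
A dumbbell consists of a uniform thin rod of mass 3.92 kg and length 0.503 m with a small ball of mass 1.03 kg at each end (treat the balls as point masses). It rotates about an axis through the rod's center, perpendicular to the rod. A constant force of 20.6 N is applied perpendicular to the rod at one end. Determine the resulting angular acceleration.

I_rod = (1/12)ML² = (1/12)(3.92)(0.503)² = 0.08265 kg·m².
I_balls = 2·m·(L/2)² = 2(1.03)(0.2515)² = 0.1303 kg·m².
Total I = 0.2129 kg·m².
τ = F·(L/2) = (20.6)(0.252) = 5.181 N·m.
α = τ/I = 5.181/0.2129 = 24.33 rad/s².

α ≈ 24.3 rad/s²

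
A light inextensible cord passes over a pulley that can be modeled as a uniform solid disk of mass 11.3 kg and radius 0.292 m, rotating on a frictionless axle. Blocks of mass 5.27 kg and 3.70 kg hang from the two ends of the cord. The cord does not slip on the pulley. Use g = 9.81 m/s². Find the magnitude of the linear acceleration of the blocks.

a ≈ 1.05 m/s²

I = ½MR² = (1/2)(11.3)(0.292)² = 0.4817 kg·m².
Heavier block: m₁g − T₁ = m₁a. Lighter block: T₂ − m₂g = m₂a.
Pulley: (T₁ − T₂)R = Iα = I(a/R), so T₁ − T₂ = (I/R²)a = (1/2)M_p a = 5.650·a.
Adding the three: (m₁ − m₂)g = (m₁ + m₂ + 5.650)a, so a = (5.27 − 3.70)(9.81)/(5.27 + 3.70 + 5.650) = 1.053 m/s².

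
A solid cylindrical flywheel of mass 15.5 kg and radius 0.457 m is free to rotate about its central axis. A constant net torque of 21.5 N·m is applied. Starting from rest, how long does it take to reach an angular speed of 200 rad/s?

t ≈ 15.1 s

I = ½MR² = (1/2)(15.5)(0.457)² = 1.619 kg·m².
α = τ/I = 21.5/1.619 = 13.28 rad/s².
ω = αt ⇒ t = ω/α = 200/13.28 = 15.06 s.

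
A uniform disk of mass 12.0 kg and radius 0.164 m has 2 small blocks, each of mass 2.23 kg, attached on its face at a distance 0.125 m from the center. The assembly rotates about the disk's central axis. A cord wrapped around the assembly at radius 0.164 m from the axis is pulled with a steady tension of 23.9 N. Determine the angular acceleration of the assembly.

α ≈ 17.0 rad/s²

I_disk = ½MR² = ½(12.0)(0.164)² = 0.1614 kg·m².
I_blocks = 2·m·r² = 2(2.23)(0.125)² = 0.06969 kg·m².
Total I = 0.2311 kg·m².
τ = F r = (23.9)(0.164) = 3.920 N·m.
α = τ/I = 3.920/0.2311 = 16.96 rad/s².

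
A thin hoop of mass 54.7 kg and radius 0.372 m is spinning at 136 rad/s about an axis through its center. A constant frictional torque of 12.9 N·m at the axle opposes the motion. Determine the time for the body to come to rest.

t ≈ 79.8 s

I = MR² = (54.7)(0.372)² = 7.570 kg·m².
The net torque has magnitude 12.9 N·m, opposing ω.
|α| = τ/I = 12.90/7.570 = 1.704 rad/s² (deceleration).
0 = ω₀ − |α|t ⇒ t = ω₀/|α| = 136/1.704 = 79.80 s.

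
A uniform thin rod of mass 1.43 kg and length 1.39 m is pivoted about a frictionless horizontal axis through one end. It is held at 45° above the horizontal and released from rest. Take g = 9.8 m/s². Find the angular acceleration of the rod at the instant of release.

α ≈ 7.48 rad/s²

About the pivot, I = (1/3)ML² = (1/3)(1.43)(1.39)² = 0.9210 kg·m².
The weight acts at the center, a distance L/2 = 0.6950 m from the pivot; τ = Mg(L/2) cos 45° = 6.887 N·m.
α = τ/I = 6.887/0.9210 = 7.478 rad/s².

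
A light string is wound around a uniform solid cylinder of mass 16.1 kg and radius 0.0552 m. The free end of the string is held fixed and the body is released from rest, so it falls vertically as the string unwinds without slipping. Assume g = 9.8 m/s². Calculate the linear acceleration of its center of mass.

a ≈ 6.53 m/s²

Translation: Mg − T = Ma. Rotation about the center: TR = Iα with I = ½MR².
With a = αR: T = (I/R²)a = (1/2)M a, so Mg = (1 + 0.5000)Ma.
a = g/(1 + 0.5000) = 9.8/1.500 = 6.533 m/s².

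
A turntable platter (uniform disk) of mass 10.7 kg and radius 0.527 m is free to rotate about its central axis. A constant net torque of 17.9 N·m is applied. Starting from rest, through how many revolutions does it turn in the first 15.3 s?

I = ½MR² = (1/2)(10.7)(0.527)² = 1.486 kg·m².
α = τ/I = 17.9/1.486 = 12.05 rad/s².
θ = ½αt² = ½(12.05)(15.3)² = 1410 rad.
Revolutions = θ/(2π) = 224.4.

≈ 224 revolutions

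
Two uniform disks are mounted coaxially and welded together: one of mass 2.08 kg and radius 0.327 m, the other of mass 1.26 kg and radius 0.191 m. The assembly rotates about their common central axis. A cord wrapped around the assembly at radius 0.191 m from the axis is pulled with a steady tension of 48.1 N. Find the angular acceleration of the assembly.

α ≈ 68.5 rad/s²

I = ½M₁R₁² + ½M₂R₂² = ½(2.08)(0.327)² + ½(1.26)(0.191)² = 0.1342 kg·m².
τ = F r = (48.1)(0.191) = 9.187 N·m.
α = τ/I = 9.187/0.1342 = 68.46 rad/s².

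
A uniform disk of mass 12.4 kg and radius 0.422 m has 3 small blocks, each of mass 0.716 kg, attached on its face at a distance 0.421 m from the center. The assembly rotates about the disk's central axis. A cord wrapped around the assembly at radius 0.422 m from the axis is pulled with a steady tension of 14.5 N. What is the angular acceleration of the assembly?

I_disk = ½MR² = ½(12.4)(0.422)² = 1.104 kg·m².
I_blocks = 3·m·r² = 3(0.716)(0.421)² = 0.3807 kg·m².
Total I = 1.485 kg·m².
τ = F r = (14.5)(0.422) = 6.119 N·m.
α = τ/I = 6.119/1.485 = 4.121 rad/s².

α ≈ 4.12 rad/s²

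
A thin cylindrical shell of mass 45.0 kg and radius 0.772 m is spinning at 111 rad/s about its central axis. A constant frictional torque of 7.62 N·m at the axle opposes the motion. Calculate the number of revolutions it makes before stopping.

I = MR² = (45.0)(0.772)² = 26.82 kg·m².
The net torque has magnitude 7.62 N·m, opposing ω.
|α| = τ/I = 7.620/26.82 = 0.2841 rad/s² (deceleration).
ω² = ω₀² − 2|α|θ with ω = 0 ⇒ θ = ω₀²/(2|α|) = 21680 rad = 3451 rev.

≈ 3450 revolutions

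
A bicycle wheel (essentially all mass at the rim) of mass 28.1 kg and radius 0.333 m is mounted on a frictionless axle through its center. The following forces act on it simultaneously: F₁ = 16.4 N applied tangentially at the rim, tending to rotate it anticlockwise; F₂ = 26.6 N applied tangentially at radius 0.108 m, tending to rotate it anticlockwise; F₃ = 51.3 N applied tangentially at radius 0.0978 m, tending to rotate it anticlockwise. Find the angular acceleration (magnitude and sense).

I = MR² = (28.1)(0.333)² = 3.116 kg·m².
Taking anticlockwise as positive: τ₁ = +(16.4)(0.333) = +5.461 N·m; τ₂ = +(26.6)(0.108) = +2.873 N·m; τ₃ = +(51.3)(0.0978) = +5.017 N·m.
Net torque τ = 13.35 N·m.
α = τ/I = 13.35/3.116 = 4.285 rad/s².

α ≈ 4.28 rad/s², anticlockwise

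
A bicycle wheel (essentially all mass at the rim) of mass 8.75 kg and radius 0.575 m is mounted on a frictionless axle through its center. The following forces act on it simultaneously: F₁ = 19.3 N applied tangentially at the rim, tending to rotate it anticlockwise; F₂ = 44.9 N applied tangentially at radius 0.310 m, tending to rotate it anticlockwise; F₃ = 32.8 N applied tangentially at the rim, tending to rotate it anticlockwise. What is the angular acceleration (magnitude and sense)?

I = MR² = (8.75)(0.575)² = 2.893 kg·m².
Taking anticlockwise as positive: τ₁ = +(19.3)(0.575) = +11.10 N·m; τ₂ = +(44.9)(0.310) = +13.92 N·m; τ₃ = +(32.8)(0.575) = +18.86 N·m.
Net torque τ = 43.88 N·m.
α = τ/I = 43.88/2.893 = 15.17 rad/s².

α ≈ 15.2 rad/s², anticlockwise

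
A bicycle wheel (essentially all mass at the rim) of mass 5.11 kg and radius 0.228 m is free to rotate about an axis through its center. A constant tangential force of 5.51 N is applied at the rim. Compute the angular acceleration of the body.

α ≈ 4.73 rad/s²

I = MR² = (5.11)(0.228)² = 0.2656 kg·m².
τ = F R = (5.51)(0.228) = 1.256 N·m.
From τ = Iα: α = 1.256/0.2656 = 4.729 rad/s².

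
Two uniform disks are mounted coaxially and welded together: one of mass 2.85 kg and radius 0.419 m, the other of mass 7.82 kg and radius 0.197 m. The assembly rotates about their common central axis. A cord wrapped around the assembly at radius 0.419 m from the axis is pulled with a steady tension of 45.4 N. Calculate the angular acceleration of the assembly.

α ≈ 47.3 rad/s²

I = ½M₁R₁² + ½M₂R₂² = ½(2.85)(0.419)² + ½(7.82)(0.197)² = 0.4019 kg·m².
τ = F r = (45.4)(0.419) = 19.02 N·m.
α = τ/I = 19.02/0.4019 = 47.33 rad/s².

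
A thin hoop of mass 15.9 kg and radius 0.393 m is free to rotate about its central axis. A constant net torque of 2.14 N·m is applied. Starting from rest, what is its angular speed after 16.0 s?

ω ≈ 13.9 rad/s

I = MR² = (15.9)(0.393)² = 2.456 kg·m².
α = τ/I = 2.14/2.456 = 0.8714 rad/s².
ω = ω₀ + αt = 0 + (0.8714)(16.0) = 13.94 rad/s.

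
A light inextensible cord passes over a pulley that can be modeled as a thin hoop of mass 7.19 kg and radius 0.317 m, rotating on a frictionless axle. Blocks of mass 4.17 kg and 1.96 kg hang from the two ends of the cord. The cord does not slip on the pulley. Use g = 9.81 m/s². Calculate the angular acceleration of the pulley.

I = MR² = (7.19)(0.317)² = 0.7225 kg·m².
Heavier block: m₁g − T₁ = m₁a. Lighter block: T₂ − m₂g = m₂a.
Pulley: (T₁ − T₂)R = Iα = I(a/R), so T₁ − T₂ = (I/R²)a = 1·M_p a = 7.190·a.
Adding the three: (m₁ − m₂)g = (m₁ + m₂ + 7.190)a, so a = (4.17 − 1.96)(9.81)/(4.17 + 1.96 + 7.190) = 1.628 m/s².
α = a/R = 1.628/0.317 = 5.134 rad/s².

α ≈ 5.13 rad/s²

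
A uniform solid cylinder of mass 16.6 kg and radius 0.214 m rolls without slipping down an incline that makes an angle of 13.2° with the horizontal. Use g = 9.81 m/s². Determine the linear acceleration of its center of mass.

a ≈ 1.49 m/s²

Translation along the incline: Mg sinθ − f = Ma.
Rotation about the center: fR = Iα with I = ½MR². No-slip gives a = αR, so f = (I/R²)a = (1/2)M a.
Substituting: Mg sinθ = (1 + 0.5000)Ma, so a = g sinθ/(1 + 0.5000) = (9.81) sin 13.2° / 1.500 = 1.493 m/s².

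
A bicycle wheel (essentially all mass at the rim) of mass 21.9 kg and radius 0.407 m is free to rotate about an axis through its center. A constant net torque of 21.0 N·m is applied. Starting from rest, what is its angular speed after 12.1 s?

ω ≈ 70.0 rad/s

I = MR² = (21.9)(0.407)² = 3.628 kg·m².
α = τ/I = 21.0/3.628 = 5.789 rad/s².
ω = ω₀ + αt = 0 + (5.789)(12.1) = 70.04 rad/s.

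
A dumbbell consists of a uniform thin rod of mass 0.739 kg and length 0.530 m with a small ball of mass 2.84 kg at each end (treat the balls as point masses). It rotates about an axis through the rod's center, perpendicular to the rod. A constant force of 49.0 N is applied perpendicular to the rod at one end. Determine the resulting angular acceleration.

I_rod = (1/12)ML² = (1/12)(0.739)(0.530)² = 0.01730 kg·m².
I_balls = 2·m·(L/2)² = 2(2.84)(0.2650)² = 0.3989 kg·m².
Total I = 0.4162 kg·m².
τ = F·(L/2) = (49.0)(0.265) = 12.99 N·m.
α = τ/I = 12.99/0.4162 = 31.20 rad/s².

α ≈ 31.2 rad/s²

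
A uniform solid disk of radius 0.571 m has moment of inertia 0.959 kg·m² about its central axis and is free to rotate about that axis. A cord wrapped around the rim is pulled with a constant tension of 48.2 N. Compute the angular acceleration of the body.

τ = F R = (48.2)(0.571) = 27.52 N·m.
Newton's second law for rotation, τ = Iα, gives α = τ/I = 27.52/0.9590 = 28.70 rad/s².

α ≈ 28.7 rad/s²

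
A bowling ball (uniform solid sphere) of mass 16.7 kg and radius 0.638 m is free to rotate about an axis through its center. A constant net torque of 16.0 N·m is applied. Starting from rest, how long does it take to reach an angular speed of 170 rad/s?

I = (2/5)MR² = (2/5)(16.7)(0.638)² = 2.719 kg·m².
α = τ/I = 16.0/2.719 = 5.884 rad/s².
ω = αt ⇒ t = ω/α = 170/5.884 = 28.89 s.

t ≈ 28.9 s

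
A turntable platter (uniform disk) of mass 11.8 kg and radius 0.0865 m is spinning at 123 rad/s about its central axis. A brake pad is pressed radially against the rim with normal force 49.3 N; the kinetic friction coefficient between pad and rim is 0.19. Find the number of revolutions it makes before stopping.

≈ 65.6 revolutions

I = ½MR² = (1/2)(11.8)(0.0865)² = 0.04415 kg·m².
Friction force f = μN = (0.19)(49.3) = 9.367 N at the rim; torque magnitude τ = fR = 0.8102 N·m, opposing ω.
|α| = τ/I = 0.8102/0.04415 = 18.35 rad/s² (deceleration).
ω² = ω₀² − 2|α|θ with ω = 0 ⇒ θ = ω₀²/(2|α|) = 412.1 rad = 65.59 rev.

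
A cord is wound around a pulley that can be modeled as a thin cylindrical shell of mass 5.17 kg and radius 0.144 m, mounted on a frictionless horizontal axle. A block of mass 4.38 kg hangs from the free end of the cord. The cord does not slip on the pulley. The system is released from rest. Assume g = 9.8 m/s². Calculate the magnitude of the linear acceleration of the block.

I = MR² = (5.17)(0.144)² = 0.1072 kg·m².
Block: mg − T = ma. Pulley: TR = Iα. No-slip: a = αR, so T = (I/R²)a = 5.170·a.
Then mg = (m + 5.170)a, so a = (4.38)(9.8)/(4.38 + 5.170) = 4.495 m/s².

a ≈ 4.49 m/s²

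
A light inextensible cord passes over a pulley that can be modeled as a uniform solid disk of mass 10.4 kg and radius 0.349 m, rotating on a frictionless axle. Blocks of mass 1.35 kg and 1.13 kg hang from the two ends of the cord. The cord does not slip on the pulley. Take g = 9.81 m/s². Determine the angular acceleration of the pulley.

α ≈ 0.805 rad/s²

I = ½MR² = (1/2)(10.4)(0.349)² = 0.6334 kg·m².
Heavier block: m₁g − T₁ = m₁a. Lighter block: T₂ − m₂g = m₂a.
Pulley: (T₁ − T₂)R = Iα = I(a/R), so T₁ − T₂ = (I/R²)a = (1/2)M_p a = 5.200·a.
Adding the three: (m₁ − m₂)g = (m₁ + m₂ + 5.200)a, so a = (1.35 − 1.13)(9.81)/(1.35 + 1.13 + 5.200) = 0.2810 m/s².
α = a/R = 0.2810/0.349 = 0.8052 rad/s².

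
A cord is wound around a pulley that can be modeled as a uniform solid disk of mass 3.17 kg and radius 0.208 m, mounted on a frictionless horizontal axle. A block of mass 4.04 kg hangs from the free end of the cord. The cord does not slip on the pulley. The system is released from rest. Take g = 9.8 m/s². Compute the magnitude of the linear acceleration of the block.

I = ½MR² = (1/2)(3.17)(0.208)² = 0.06857 kg·m².
Block: mg − T = ma. Pulley: TR = Iα. No-slip: a = αR, so T = (I/R²)a = 1.585·a.
Then mg = (m + 1.585)a, so a = (4.04)(9.8)/(4.04 + 1.585) = 7.039 m/s².

a ≈ 7.04 m/s²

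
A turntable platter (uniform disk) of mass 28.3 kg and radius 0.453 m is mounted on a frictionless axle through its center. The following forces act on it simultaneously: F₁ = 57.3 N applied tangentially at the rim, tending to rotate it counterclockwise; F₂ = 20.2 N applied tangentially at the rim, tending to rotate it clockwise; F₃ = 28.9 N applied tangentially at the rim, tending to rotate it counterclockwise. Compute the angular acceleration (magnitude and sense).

I = ½MR² = (1/2)(28.3)(0.453)² = 2.904 kg·m².
Taking counterclockwise as positive: τ₁ = +(57.3)(0.453) = +25.96 N·m; τ₂ = −(20.2)(0.453) = −9.151 N·m; τ₃ = +(28.9)(0.453) = +13.09 N·m.
Net torque τ = 29.90 N·m.
α = τ/I = 29.90/2.904 = 10.30 rad/s².

α ≈ 10.3 rad/s², counterclockwise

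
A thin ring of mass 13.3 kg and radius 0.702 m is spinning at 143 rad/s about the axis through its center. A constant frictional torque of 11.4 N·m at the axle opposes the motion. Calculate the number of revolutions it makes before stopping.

I = MR² = (13.3)(0.702)² = 6.554 kg·m².
The net torque has magnitude 11.4 N·m, opposing ω.
|α| = τ/I = 11.40/6.554 = 1.739 rad/s² (deceleration).
ω² = ω₀² − 2|α|θ with ω = 0 ⇒ θ = ω₀²/(2|α|) = 5878 rad = 935.6 rev.

≈ 936 revolutions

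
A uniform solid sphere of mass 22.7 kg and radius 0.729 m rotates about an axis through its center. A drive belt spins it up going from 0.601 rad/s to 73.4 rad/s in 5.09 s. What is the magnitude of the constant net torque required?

I = (2/5)MR² = (2/5)(22.7)(0.729)² = 4.825 kg·m².
α = Δω/Δt = (73.4 − 0.601)/5.09 = 14.30 rad/s².
τ = Iα = (4.825)(14.30) = 69.02 N·m.

τ ≈ 69.0 N·m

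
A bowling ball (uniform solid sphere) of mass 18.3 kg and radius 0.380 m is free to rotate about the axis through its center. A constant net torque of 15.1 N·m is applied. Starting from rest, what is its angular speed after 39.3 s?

ω ≈ 561 rad/s

I = (2/5)MR² = (2/5)(18.3)(0.380)² = 1.057 kg·m².
α = τ/I = 15.1/1.057 = 14.29 rad/s².
ω = ω₀ + αt = 0 + (14.29)(39.3) = 561.4 rad/s.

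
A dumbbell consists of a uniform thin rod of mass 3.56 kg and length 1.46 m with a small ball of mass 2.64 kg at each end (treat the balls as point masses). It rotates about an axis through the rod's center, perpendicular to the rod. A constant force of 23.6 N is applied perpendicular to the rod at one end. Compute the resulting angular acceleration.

I_rod = (1/12)ML² = (1/12)(3.56)(1.46)² = 0.6324 kg·m².
I_balls = 2·m·(L/2)² = 2(2.64)(0.7300)² = 2.814 kg·m².
Total I = 3.446 kg·m².
τ = F·(L/2) = (23.6)(0.730) = 17.23 N·m.
α = τ/I = 17.23/3.446 = 4.999 rad/s².

α ≈ 5.00 rad/s²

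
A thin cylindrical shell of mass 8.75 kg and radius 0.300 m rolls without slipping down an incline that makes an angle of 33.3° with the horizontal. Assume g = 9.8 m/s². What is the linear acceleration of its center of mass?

Translation along the incline: Mg sinθ − f = Ma.
Rotation about the center: fR = Iα with I = MR². No-slip gives a = αR, so f = (I/R²)a = M a.
Substituting: Mg sinθ = (1 + 1.000)Ma, so a = g sinθ/(1 + 1.000) = (9.8) sin 33.3° / 2.000 = 2.690 m/s².

a ≈ 2.69 m/s²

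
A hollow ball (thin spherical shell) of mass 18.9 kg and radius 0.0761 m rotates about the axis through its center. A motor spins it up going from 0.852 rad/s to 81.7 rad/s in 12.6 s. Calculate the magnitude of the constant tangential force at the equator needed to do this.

I = (2/3)MR² = (2/3)(18.9)(0.0761)² = 0.07297 kg·m².
α = Δω/Δt = (81.7 − 0.852)/12.6 = 6.417 rad/s².
The required torque is τ = Iα = (0.07297)(6.417) = 0.4682 N·m.
A tangential force at the equator gives τ = FR, so F = τ/R = 0.4682/0.0761 = 6.153 N.

F ≈ 6.15 N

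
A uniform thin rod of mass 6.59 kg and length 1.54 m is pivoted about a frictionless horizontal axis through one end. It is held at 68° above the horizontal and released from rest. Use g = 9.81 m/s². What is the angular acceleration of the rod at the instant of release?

α ≈ 3.58 rad/s²

About the pivot, I = (1/3)ML² = (1/3)(6.59)(1.54)² = 5.210 kg·m².
The weight acts at the center, a distance L/2 = 0.7700 m from the pivot; τ = Mg(L/2) cos 68° = 18.65 N·m.
α = τ/I = 18.65/5.210 = 3.579 rad/s².
(Equivalently α = (3g/(2L)) cos 68° = 3.579 rad/s².)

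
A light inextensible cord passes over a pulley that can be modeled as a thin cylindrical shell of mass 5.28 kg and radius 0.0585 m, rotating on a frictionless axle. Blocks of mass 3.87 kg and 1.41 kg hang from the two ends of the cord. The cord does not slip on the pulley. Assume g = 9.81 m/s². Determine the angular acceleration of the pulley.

α ≈ 39.1 rad/s²

I = MR² = (5.28)(0.0585)² = 0.01807 kg·m².
Heavier block: m₁g − T₁ = m₁a. Lighter block: T₂ − m₂g = m₂a.
Pulley: (T₁ − T₂)R = Iα = I(a/R), so T₁ − T₂ = (I/R²)a = 1·M_p a = 5.280·a.
Adding the three: (m₁ − m₂)g = (m₁ + m₂ + 5.280)a, so a = (3.87 − 1.41)(9.81)/(3.87 + 1.41 + 5.280) = 2.285 m/s².
α = a/R = 2.285/0.0585 = 39.06 rad/s².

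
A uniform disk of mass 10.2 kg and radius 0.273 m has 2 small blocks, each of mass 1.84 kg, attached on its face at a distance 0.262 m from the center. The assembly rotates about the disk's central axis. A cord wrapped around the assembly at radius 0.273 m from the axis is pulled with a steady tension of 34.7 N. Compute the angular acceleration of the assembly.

α ≈ 15.0 rad/s²

I_disk = ½MR² = ½(10.2)(0.273)² = 0.3801 kg·m².
I_blocks = 2·m·r² = 2(1.84)(0.262)² = 0.2526 kg·m².
Total I = 0.6327 kg·m².
τ = F r = (34.7)(0.273) = 9.473 N·m.
α = τ/I = 9.473/0.6327 = 14.97 rad/s².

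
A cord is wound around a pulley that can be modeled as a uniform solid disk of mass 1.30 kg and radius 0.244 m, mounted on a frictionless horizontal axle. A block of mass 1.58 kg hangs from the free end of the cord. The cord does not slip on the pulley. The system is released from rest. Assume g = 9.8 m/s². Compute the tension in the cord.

I = ½MR² = (1/2)(1.30)(0.244)² = 0.03870 kg·m².
Block: mg − T = ma. Pulley: TR = Iα. No-slip: a = αR, so T = (I/R²)a = 0.6500·a.
Then mg = (m + 0.6500)a, so a = (1.58)(9.8)/(1.58 + 0.6500) = 6.943 m/s².
T = 0.6500·a = 4.513 N.

T ≈ 4.51 N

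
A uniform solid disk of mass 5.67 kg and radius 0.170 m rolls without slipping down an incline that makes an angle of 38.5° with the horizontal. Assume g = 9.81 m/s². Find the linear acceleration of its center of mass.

a ≈ 4.07 m/s²

Translation along the incline: Mg sinθ − f = Ma.
Rotation about the center: fR = Iα with I = ½MR². No-slip gives a = αR, so f = (I/R²)a = (1/2)M a.
Substituting: Mg sinθ = (1 + 0.5000)Ma, so a = g sinθ/(1 + 0.5000) = (9.81) sin 38.5° / 1.500 = 4.071 m/s².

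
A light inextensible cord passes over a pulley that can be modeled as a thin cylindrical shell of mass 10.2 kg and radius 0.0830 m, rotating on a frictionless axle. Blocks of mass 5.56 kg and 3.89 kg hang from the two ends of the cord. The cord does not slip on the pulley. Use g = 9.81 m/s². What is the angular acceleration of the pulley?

α ≈ 10.0 rad/s²

I = MR² = (10.2)(0.0830)² = 0.07027 kg·m².
Heavier block: m₁g − T₁ = m₁a. Lighter block: T₂ − m₂g = m₂a.
Pulley: (T₁ − T₂)R = Iα = I(a/R), so T₁ − T₂ = (I/R²)a = 1·M_p a = 10.20·a.
Adding the three: (m₁ − m₂)g = (m₁ + m₂ + 10.20)a, so a = (5.56 − 3.89)(9.81)/(5.56 + 3.89 + 10.20) = 0.8337 m/s².
α = a/R = 0.8337/0.0830 = 10.04 rad/s².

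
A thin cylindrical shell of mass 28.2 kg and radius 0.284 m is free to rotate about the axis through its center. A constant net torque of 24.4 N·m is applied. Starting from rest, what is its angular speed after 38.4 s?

ω ≈ 412 rad/s

I = MR² = (28.2)(0.284)² = 2.274 kg·m².
α = τ/I = 24.4/2.274 = 10.73 rad/s².
ω = ω₀ + αt = 0 + (10.73)(38.4) = 411.9 rad/s.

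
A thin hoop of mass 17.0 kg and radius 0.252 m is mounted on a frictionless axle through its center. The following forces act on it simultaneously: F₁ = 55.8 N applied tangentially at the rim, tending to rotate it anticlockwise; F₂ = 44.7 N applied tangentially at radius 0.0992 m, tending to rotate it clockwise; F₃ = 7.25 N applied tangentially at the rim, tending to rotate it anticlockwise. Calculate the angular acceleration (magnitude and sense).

α ≈ 10.6 rad/s², anticlockwise

I = MR² = (17.0)(0.252)² = 1.080 kg·m².
Taking anticlockwise as positive: τ₁ = +(55.8)(0.252) = +14.06 N·m; τ₂ = −(44.7)(0.0992) = −4.434 N·m; τ₃ = +(7.25)(0.252) = +1.827 N·m.
Net torque τ = 11.45 N·m.
α = τ/I = 11.45/1.080 = 10.61 rad/s².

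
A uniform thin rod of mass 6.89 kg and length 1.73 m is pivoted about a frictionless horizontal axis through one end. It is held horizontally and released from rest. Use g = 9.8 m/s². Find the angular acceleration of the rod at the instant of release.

About the pivot, I = (1/3)ML² = (1/3)(6.89)(1.73)² = 6.874 kg·m².
The weight acts at the center, a distance L/2 = 0.8650 m from the pivot; τ = Mg(L/2) = 58.41 N·m.
α = τ/I = 58.41/6.874 = 8.497 rad/s².

α ≈ 8.50 rad/s²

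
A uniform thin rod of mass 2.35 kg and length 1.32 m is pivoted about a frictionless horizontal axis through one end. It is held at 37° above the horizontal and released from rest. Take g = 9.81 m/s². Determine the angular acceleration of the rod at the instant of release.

About the pivot, I = (1/3)ML² = (1/3)(2.35)(1.32)² = 1.365 kg·m².
The weight acts at the center, a distance L/2 = 0.6600 m from the pivot; τ = Mg(L/2) cos 37° = 12.15 N·m.
α = τ/I = 12.15/1.365 = 8.903 rad/s².
(Equivalently α = (3g/(2L)) cos 37° = 8.903 rad/s².)

α ≈ 8.90 rad/s²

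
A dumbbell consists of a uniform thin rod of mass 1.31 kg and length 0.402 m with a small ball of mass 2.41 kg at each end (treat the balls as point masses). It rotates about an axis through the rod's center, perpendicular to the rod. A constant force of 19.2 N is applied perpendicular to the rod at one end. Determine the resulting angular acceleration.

I_rod = (1/12)ML² = (1/12)(1.31)(0.402)² = 0.01764 kg·m².
I_balls = 2·m·(L/2)² = 2(2.41)(0.2010)² = 0.1947 kg·m².
Total I = 0.2124 kg·m².
τ = F·(L/2) = (19.2)(0.201) = 3.859 N·m.
α = τ/I = 3.859/0.2124 = 18.17 rad/s².

α ≈ 18.2 rad/s²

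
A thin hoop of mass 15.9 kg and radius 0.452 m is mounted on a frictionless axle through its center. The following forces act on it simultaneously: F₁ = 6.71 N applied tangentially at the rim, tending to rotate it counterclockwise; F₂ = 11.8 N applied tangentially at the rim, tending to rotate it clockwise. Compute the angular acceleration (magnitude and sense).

α ≈ 0.708 rad/s², clockwise

I = MR² = (15.9)(0.452)² = 3.248 kg·m².
Taking counterclockwise as positive: τ₁ = +(6.71)(0.452) = +3.033 N·m; τ₂ = −(11.8)(0.452) = −5.334 N·m.
Net torque τ = -2.301 N·m.
α = τ/I = -2.301/3.248 = -0.7082 rad/s².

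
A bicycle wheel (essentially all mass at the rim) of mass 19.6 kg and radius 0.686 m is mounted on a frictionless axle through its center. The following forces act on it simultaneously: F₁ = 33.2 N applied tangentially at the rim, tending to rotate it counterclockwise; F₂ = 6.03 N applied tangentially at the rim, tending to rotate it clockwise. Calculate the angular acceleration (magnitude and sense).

α ≈ 2.02 rad/s², counterclockwise

I = MR² = (19.6)(0.686)² = 9.224 kg·m².
Taking counterclockwise as positive: τ₁ = +(33.2)(0.686) = +22.78 N·m; τ₂ = −(6.03)(0.686) = −4.137 N·m.
Net torque τ = 18.64 N·m.
α = τ/I = 18.64/9.224 = 2.021 rad/s².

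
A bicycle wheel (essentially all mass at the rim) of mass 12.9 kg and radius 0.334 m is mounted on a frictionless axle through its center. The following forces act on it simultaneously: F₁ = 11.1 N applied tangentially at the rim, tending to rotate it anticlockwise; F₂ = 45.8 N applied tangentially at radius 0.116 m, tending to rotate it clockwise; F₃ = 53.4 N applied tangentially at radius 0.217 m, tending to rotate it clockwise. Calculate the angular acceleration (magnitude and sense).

α ≈ 9.17 rad/s², clockwise

I = MR² = (12.9)(0.334)² = 1.439 kg·m².
Taking anticlockwise as positive: τ₁ = +(11.1)(0.334) = +3.707 N·m; τ₂ = −(45.8)(0.116) = −5.313 N·m; τ₃ = −(53.4)(0.217) = −11.59 N·m.
Net torque τ = -13.19 N·m.
α = τ/I = -13.19/1.439 = -9.168 rad/s².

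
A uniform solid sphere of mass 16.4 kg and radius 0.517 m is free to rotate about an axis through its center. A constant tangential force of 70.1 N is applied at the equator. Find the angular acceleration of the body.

I = (2/5)MR² = (2/5)(16.4)(0.517)² = 1.753 kg·m².
τ = F R = (70.1)(0.517) = 36.24 N·m.
From τ = Iα: α = 36.24/1.753 = 20.67 rad/s².

α ≈ 20.7 rad/s²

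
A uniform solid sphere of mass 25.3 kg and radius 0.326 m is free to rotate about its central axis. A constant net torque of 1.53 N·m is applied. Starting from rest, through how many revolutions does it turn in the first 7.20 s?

I = (2/5)MR² = (2/5)(25.3)(0.326)² = 1.076 kg·m².
α = τ/I = 1.53/1.076 = 1.423 rad/s².
θ = ½αt² = ½(1.423)(7.20)² = 36.87 rad.
Revolutions = θ/(2π) = 5.869.

≈ 5.87 revolutions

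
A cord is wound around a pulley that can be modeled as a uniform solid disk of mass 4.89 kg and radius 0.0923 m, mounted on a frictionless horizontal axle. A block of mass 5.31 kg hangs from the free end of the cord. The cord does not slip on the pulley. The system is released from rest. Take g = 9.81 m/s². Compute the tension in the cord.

I = ½MR² = (1/2)(4.89)(0.0923)² = 0.02083 kg·m².
Block: mg − T = ma. Pulley: TR = Iα. No-slip: a = αR, so T = (I/R²)a = 2.445·a.
Then mg = (m + 2.445)a, so a = (5.31)(9.81)/(5.31 + 2.445) = 6.717 m/s².
T = 2.445·a = 16.42 N.

T ≈ 16.4 N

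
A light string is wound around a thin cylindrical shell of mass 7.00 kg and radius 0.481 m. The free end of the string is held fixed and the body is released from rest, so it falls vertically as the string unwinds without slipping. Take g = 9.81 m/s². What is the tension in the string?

Translation: Mg − T = Ma. Rotation about the center: TR = Iα with I = MR².
With a = αR: T = (I/R²)a = M a, so Mg = (1 + 1.000)Ma.
a = g/(1 + 1.000) = 9.81/2.000 = 4.905 m/s².
T = 1.000·M·a = (1.000)(7.00)(4.905) = 34.34 N.

T ≈ 34.3 N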